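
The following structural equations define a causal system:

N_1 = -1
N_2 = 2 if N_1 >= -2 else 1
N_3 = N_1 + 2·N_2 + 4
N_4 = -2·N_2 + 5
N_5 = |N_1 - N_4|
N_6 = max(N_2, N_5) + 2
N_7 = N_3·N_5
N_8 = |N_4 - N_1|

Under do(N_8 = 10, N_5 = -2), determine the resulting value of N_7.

-14

Under do(N_8 = 10, N_5 = -2), each intervened variable's structural equation is replaced by its fixed value.
N_2 = 2 if N_1 >= -2 else 1  [with N_1=-1]  = 2
N_3 = N_1 + 2·N_2 + 4  [with N_1=-1, N_2=2]  = 7
N_7 = N_3·N_5  [with N_3=7, N_5=-2]  = -14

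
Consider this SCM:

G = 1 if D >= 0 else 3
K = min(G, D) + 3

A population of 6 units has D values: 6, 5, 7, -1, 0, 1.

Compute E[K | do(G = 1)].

The intervention sets G=1 in all 6 units regardless of D. Recomputing K per unit gives 4, 4, 4, 2, 3, 4; average 3.5.

3.5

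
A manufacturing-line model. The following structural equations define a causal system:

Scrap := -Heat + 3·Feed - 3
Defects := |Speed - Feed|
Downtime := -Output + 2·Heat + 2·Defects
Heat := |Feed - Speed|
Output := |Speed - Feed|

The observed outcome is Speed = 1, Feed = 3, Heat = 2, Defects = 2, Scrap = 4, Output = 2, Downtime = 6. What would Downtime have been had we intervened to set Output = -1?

Intervening sets Output = -1 and removes its equation (Output := |Speed - Feed|).
Heat = |Feed - Speed|  [with Feed=3, Speed=1]  = 2
Defects = |Speed - Feed|  [with Speed=1, Feed=3]  = 2
Downtime = -Output + 2·Heat + 2·Defects  [with Output=-1, Heat=2, Defects=2]  = 9

9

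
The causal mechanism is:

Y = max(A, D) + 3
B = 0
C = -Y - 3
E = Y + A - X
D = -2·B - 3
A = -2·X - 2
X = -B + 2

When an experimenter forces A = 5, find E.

The intervention breaks the incoming arrows to A: A = -2·X - 2 no longer applies, and A = 5.
X = -B + 2  [with B=0]  = 2
D = -2·B - 3  [with B=0]  = -3
Y = max(A, D) + 3  [with A=5, D=-3]  = 8
E = Y + A - X  [with Y=8, A=5, X=2]  = 11

11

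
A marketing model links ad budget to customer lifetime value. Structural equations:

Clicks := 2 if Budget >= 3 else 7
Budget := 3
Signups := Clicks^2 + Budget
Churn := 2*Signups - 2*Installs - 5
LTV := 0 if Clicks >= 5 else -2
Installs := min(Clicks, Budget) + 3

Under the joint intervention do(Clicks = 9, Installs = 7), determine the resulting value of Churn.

149

Under do(Clicks = 9, Installs = 7), each intervened variable's structural equation is replaced by its fixed value.
Signups = Clicks^2 + Budget  [with Clicks=9, Budget=3]  = 84
Churn = 2*Signups - 2*Installs - 5  [with Signups=84, Installs=7]  = 149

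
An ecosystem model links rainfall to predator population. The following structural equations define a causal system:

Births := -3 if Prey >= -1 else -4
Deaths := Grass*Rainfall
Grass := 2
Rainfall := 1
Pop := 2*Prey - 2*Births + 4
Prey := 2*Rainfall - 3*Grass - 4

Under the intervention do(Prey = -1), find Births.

The intervention breaks the incoming arrows to Prey: Prey := 2*Rainfall - 3*Grass - 4 no longer applies, and Prey = -1.
Births = -3 if Prey >= -1 else -4  [with Prey=-1]  = -3

-3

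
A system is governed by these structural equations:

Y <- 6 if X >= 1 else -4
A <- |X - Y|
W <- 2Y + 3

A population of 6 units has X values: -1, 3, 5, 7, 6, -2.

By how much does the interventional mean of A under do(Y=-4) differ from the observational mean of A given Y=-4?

Every unit gets Y=-4 under the intervention. A values become 3, 7, 9, 11, 10, 2; E[A|do(Y=-4)] = 7.
Conditioning on Y=-4 selects the 2 unit(s) with X ∈ {-1, -2}. Their A values: 3, 2. Mean = 2.5.
Difference = 7 − 2.5 = 4.5.

4.5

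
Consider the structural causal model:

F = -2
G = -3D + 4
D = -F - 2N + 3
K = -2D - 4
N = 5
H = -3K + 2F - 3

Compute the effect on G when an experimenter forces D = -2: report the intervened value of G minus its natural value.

The intervention breaks the incoming arrows to D: D = -F - 2N + 3 no longer applies, and D = -2.
G = -3D + 4  [with D=-2]  = 10
Without intervention: D = -F - 2N + 3  [with F=-2, N=5]  = -5; G = -3D + 4  [with D=-5]  = 19.
Change = 10 − 19 = -9.

-9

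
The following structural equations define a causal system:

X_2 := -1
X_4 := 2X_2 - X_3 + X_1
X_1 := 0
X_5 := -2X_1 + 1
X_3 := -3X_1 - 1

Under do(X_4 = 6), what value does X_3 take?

-1

Under do(X_4=6), the mechanism X_4 := 2X_2 - X_3 + X_1 is discarded; X_4 is fixed at 6.
Since X_3 is not a descendant of the intervened variable, it is unaffected.
X_3 = -3X_1 - 1  [with X_1=0]  = -1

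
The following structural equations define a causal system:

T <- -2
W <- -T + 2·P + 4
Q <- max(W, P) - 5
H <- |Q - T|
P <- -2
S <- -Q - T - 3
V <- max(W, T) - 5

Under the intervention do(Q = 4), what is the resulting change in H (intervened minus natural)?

The intervention breaks the incoming arrows to Q: Q <- max(W, P) - 5 no longer applies, and Q = 4.
H = |Q - T|  [with Q=4, T=-2]  = 6
Without intervention: W = -T + 2·P + 4  [with T=-2, P=-2]  = 2; Q = max(W, P) - 5  [with W=2, P=-2]  = -3; H = |Q - T|  [with Q=-3, T=-2]  = 1.
Change = 6 − 1 = 5.

5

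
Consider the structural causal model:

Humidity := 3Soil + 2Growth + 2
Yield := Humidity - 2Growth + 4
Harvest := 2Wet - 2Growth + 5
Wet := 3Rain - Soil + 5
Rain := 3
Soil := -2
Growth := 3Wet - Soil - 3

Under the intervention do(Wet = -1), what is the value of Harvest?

11

The intervention breaks the incoming arrows to Wet: Wet := 3Rain - Soil + 5 no longer applies, and Wet = -1.
Growth = 3Wet - Soil - 3  [with Wet=-1, Soil=-2]  = -4
Harvest = 2Wet - 2Growth + 5  [with Wet=-1, Growth=-4]  = 11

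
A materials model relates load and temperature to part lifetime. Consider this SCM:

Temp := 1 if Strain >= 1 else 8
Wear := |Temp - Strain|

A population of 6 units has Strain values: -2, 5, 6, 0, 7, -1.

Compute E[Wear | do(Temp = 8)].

5.5

Every unit gets Temp=8 under the intervention. Wear values become 10, 3, 2, 8, 1, 9; E[Wear|do(Temp=8)] = 5.5.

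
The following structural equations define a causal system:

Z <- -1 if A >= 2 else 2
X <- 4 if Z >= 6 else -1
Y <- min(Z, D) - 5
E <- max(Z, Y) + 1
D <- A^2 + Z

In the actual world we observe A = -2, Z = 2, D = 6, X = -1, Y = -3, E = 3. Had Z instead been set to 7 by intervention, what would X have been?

4

Under do(Z=7), the mechanism Z <- -1 if A >= 2 else 2 is discarded; Z is fixed at 7.
X = 4 if Z >= 6 else -1  [with Z=7]  = 4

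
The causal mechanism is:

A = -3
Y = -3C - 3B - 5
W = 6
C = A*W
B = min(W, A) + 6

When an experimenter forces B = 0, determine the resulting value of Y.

Intervening sets B = 0 and removes its equation (B = min(W, A) + 6).
C = A*W  [with A=-3, W=6]  = -18
Y = -3C - 3B - 5  [with C=-18, B=0]  = 49

49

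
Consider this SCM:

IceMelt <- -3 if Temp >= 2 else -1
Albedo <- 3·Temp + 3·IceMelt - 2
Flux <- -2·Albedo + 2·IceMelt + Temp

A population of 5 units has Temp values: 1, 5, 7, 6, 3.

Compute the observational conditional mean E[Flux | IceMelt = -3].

Conditioning on IceMelt=-3 selects the 4 unit(s) with Temp ∈ {5, 7, 6, 3}. Their Flux values: -9, -19, -14, 1. Mean = -10.25.

-10.25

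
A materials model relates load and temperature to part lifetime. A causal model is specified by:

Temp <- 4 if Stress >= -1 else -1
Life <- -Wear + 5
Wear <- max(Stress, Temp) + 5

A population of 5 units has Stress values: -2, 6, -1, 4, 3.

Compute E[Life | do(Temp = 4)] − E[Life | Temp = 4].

0.1

Under do(Temp=4), Temp's equation is replaced by Temp=4 for every unit. Per-unit Life: -4, -6, -4, -4, -4. Mean = -4.4.
Observing Temp=4 restricts to units where Temp's equation naturally yields 4: Stress ∈ {6, -1, 4, 3}. In that subpopulation Life = -6, -4, -4, -4, mean -4.5.
Difference = -4.4 − (-4.5) = 0.1.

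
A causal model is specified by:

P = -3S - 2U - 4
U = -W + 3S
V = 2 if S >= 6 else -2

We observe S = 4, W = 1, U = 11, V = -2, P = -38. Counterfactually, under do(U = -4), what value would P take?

do(U=-4) replaces the equation U = -W + 3S with the constant U = -4.
P = -3S - 2U - 4  [with S=4, U=-4]  = -8

-8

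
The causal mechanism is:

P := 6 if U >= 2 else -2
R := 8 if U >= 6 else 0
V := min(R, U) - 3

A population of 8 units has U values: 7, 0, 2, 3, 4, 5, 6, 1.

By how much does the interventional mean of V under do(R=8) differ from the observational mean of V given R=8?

The intervention sets R=8 in all 8 units regardless of U. Recomputing V per unit gives 4, -3, -1, 0, 1, 2, 3, -2; average 0.5.
Conditioning on R=8 selects the 2 unit(s) with U ∈ {7, 6}. Their V values: 4, 3. Mean = 3.5.
Difference = 0.5 − 3.5 = -3.

-3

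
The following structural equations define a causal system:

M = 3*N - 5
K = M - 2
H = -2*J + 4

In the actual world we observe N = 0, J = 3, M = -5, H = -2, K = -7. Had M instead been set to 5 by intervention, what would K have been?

do(M=5) replaces the equation M = 3*N - 5 with the constant M = 5.
K = M - 2  [with M=5]  = 3

3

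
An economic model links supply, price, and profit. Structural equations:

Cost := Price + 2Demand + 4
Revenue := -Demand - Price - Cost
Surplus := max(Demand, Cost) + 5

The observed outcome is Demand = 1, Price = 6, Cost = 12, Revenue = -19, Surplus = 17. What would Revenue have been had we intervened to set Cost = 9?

-16

The intervention breaks the incoming arrows to Cost: Cost := Price + 2Demand + 4 no longer applies, and Cost = 9.
Revenue = -Demand - Price - Cost  [with Demand=1, Price=6, Cost=9]  = -16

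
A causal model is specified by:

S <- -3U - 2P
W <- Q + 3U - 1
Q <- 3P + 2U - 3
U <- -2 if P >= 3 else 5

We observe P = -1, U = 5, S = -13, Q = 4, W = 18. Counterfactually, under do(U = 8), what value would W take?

33

do(U=8) replaces the equation U <- -2 if P >= 3 else 5 with the constant U = 8.
Q = 3P + 2U - 3  [with P=-1, U=8]  = 10
W = Q + 3U - 1  [with Q=10, U=8]  = 33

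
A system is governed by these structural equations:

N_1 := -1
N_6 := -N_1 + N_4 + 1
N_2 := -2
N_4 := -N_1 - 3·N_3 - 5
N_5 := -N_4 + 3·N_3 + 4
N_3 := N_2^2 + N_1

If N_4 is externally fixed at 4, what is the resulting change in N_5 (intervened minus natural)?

-17

Intervening sets N_4 = 4 and removes its equation (N_4 := -N_1 - 3·N_3 - 5).
N_3 = N_2^2 + N_1  [with N_2=-2, N_1=-1]  = 3
N_5 = -N_4 + 3·N_3 + 4  [with N_4=4, N_3=3]  = 9
Without intervention: N_3 = N_2^2 + N_1  [with N_2=-2, N_1=-1]  = 3; N_4 = -N_1 - 3·N_3 - 5  [with N_1=-1, N_3=3]  = -13; N_5 = -N_4 + 3·N_3 + 4  [with N_4=-13, N_3=3]  = 26.
Change = 9 − 26 = -17.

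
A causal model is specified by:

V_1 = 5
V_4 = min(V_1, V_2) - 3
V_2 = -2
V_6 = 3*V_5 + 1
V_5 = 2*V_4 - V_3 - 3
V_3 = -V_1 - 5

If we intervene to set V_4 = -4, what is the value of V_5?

-1

Intervening sets V_4 = -4 and removes its equation (V_4 = min(V_1, V_2) - 3).
V_3 = -V_1 - 5  [with V_1=5]  = -10
V_5 = 2*V_4 - V_3 - 3  [with V_4=-4, V_3=-10]  = -1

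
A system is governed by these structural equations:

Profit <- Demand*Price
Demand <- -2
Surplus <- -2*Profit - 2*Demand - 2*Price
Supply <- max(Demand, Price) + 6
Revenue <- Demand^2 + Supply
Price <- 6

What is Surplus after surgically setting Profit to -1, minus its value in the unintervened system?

The intervention breaks the incoming arrows to Profit: Profit <- Demand*Price no longer applies, and Profit = -1.
Surplus = -2*Profit - 2*Demand - 2*Price  [with Profit=-1, Demand=-2, Price=6]  = -6
Without intervention: Profit = Demand*Price  [with Demand=-2, Price=6]  = -12; Surplus = -2*Profit - 2*Demand - 2*Price  [with Profit=-12, Demand=-2, Price=6]  = 16.
Change = -6 − 16 = -22.

-22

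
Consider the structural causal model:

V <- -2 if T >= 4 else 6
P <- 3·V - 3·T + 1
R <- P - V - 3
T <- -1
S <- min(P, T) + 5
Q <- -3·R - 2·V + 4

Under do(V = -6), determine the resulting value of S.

Under do(V=-6), the mechanism V <- -2 if T >= 4 else 6 is discarded; V is fixed at -6.
P = 3·V - 3·T + 1  [with V=-6, T=-1]  = -14
S = min(P, T) + 5  [with P=-14, T=-1]  = -9

-9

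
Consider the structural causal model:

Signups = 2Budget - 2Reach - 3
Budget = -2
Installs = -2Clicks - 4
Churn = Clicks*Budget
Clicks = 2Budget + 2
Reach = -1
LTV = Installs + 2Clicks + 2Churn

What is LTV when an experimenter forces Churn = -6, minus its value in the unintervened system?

-20

Intervening sets Churn = -6 and removes its equation (Churn = Clicks*Budget).
Clicks = 2Budget + 2  [with Budget=-2]  = -2
Installs = -2Clicks - 4  [with Clicks=-2]  = 0
LTV = Installs + 2Clicks + 2Churn  [with Installs=0, Clicks=-2, Churn=-6]  = -16
Without intervention: Clicks = 2Budget + 2  [with Budget=-2]  = -2; Installs = -2Clicks - 4  [with Clicks=-2]  = 0; Churn = Clicks*Budget  [with Clicks=-2, Budget=-2]  = 4; LTV = Installs + 2Clicks + 2Churn  [with Installs=0, Clicks=-2, Churn=4]  = 4.
Change = -16 − 4 = -20.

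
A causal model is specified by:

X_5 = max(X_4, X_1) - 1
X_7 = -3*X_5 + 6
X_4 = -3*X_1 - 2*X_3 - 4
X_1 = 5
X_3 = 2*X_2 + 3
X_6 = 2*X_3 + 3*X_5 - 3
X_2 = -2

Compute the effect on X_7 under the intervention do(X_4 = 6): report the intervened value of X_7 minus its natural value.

The intervention breaks the incoming arrows to X_4: X_4 = -3*X_1 - 2*X_3 - 4 no longer applies, and X_4 = 6.
X_5 = max(X_4, X_1) - 1  [with X_4=6, X_1=5]  = 5
X_7 = -3*X_5 + 6  [with X_5=5]  = -9
Without intervention: X_3 = 2*X_2 + 3  [with X_2=-2]  = -1; X_4 = -3*X_1 - 2*X_3 - 4  [with X_1=5, X_3=-1]  = -17; X_5 = max(X_4, X_1) - 1  [with X_4=-17, X_1=5]  = 4; X_7 = -3*X_5 + 6  [with X_5=4]  = -6.
Change = -9 − (-6) = -3.

-3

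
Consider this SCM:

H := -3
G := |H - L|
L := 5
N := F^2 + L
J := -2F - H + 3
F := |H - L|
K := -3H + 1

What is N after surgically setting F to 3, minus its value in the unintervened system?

do(F=3) replaces the equation F := |H - L| with the constant F = 3.
N = F^2 + L  [with F=3, L=5]  = 14
Without intervention: F = |H - L|  [with H=-3, L=5]  = 8; N = F^2 + L  [with F=8, L=5]  = 69.
Change = 14 − 69 = -55.

-55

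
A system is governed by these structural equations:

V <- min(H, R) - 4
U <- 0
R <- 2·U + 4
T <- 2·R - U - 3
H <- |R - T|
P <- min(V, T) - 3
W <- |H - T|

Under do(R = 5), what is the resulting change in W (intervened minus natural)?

Under do(R=5), the mechanism R <- 2·U + 4 is discarded; R is fixed at 5.
T = 2·R - U - 3  [with R=5, U=0]  = 7
H = |R - T|  [with R=5, T=7]  = 2
W = |H - T|  [with H=2, T=7]  = 5
Without intervention: R = 2·U + 4  [with U=0]  = 4; T = 2·R - U - 3  [with R=4, U=0]  = 5; H = |R - T|  [with R=4, T=5]  = 1; W = |H - T|  [with H=1, T=5]  = 4.
Change = 5 − 4 = 1.

1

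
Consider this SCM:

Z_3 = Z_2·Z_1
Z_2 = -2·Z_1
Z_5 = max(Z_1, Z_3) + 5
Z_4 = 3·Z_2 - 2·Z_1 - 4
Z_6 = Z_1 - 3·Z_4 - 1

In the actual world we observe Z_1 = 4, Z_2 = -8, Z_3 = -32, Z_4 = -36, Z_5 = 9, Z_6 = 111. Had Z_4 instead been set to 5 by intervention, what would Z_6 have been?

Under do(Z_4=5), the mechanism Z_4 = 3·Z_2 - 2·Z_1 - 4 is discarded; Z_4 is fixed at 5.
Z_6 = Z_1 - 3·Z_4 - 1  [with Z_1=4, Z_4=5]  = -12

-12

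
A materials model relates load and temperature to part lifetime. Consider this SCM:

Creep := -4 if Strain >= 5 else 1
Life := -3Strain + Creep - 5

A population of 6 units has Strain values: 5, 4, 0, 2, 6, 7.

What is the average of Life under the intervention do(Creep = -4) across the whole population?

The intervention sets Creep=-4 in all 6 units regardless of Strain. Recomputing Life per unit gives -24, -21, -9, -15, -27, -30; average -21.

-21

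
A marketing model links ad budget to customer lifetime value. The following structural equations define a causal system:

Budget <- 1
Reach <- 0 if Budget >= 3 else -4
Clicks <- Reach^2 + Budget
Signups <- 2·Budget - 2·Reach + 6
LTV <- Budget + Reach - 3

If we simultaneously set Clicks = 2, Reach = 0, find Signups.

The joint intervention fixes Clicks = 2, Reach = 0, removing each variable's own equation.
Signups = 2·Budget - 2·Reach + 6  [with Budget=1, Reach=0]  = 8

8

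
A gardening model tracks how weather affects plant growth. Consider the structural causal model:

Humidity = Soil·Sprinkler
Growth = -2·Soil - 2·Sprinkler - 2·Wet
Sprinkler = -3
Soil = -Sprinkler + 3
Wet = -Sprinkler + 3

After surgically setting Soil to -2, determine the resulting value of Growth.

-2

Under do(Soil=-2), the mechanism Soil = -Sprinkler + 3 is discarded; Soil is fixed at -2.
Wet = -Sprinkler + 3  [with Sprinkler=-3]  = 6
Growth = -2·Soil - 2·Sprinkler - 2·Wet  [with Soil=-2, Sprinkler=-3, Wet=6]  = -2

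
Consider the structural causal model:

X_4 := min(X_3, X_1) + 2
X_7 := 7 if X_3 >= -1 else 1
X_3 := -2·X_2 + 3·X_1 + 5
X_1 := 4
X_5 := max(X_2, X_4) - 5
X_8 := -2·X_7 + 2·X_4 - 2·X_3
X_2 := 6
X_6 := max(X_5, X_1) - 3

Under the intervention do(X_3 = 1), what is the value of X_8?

-10

The intervention breaks the incoming arrows to X_3: X_3 := -2·X_2 + 3·X_1 + 5 no longer applies, and X_3 = 1.
X_4 = min(X_3, X_1) + 2  [with X_3=1, X_1=4]  = 3
X_7 = 7 if X_3 >= -1 else 1  [with X_3=1]  = 7
X_8 = -2·X_7 + 2·X_4 - 2·X_3  [with X_7=7, X_4=3, X_3=1]  = -10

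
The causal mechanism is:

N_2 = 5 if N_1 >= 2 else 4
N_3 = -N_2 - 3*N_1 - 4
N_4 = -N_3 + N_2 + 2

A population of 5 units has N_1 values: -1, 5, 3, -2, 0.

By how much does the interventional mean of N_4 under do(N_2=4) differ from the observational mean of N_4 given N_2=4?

6

The intervention sets N_2=4 in all 5 units regardless of N_1. Recomputing N_4 per unit gives 11, 29, 23, 8, 14; average 17.
E[N_4|N_2=4] averages over only the 3 units with N_2=4 (N_1 = -1, -2, 0): N_4 = 11, 8, 14, mean 11.
Difference = 17 − 11 = 6.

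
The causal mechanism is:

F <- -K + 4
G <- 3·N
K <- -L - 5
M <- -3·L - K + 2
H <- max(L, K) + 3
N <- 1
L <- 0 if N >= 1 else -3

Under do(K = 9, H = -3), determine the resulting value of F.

Under do(K = 9, H = -3), each intervened variable's structural equation is replaced by its fixed value.
F = -K + 4  [with K=9]  = -5

-5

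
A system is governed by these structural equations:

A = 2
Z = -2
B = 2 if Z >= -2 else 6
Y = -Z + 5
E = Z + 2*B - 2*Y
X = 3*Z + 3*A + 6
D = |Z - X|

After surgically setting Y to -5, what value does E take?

do(Y=-5) replaces the equation Y = -Z + 5 with the constant Y = -5.
B = 2 if Z >= -2 else 6  [with Z=-2]  = 2
E = Z + 2*B - 2*Y  [with Z=-2, B=2, Y=-5]  = 12

12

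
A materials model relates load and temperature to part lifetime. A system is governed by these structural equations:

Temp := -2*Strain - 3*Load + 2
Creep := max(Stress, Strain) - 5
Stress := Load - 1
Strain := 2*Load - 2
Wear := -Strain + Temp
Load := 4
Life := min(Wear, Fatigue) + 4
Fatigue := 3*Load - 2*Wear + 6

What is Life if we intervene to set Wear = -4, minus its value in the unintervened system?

Intervening sets Wear = -4 and removes its equation (Wear := -Strain + Temp).
Fatigue = 3*Load - 2*Wear + 6  [with Load=4, Wear=-4]  = 26
Life = min(Wear, Fatigue) + 4  [with Wear=-4, Fatigue=26]  = 0
Without intervention: Strain = 2*Load - 2  [with Load=4]  = 6; Temp = -2*Strain - 3*Load + 2  [with Strain=6, Load=4]  = -22; Wear = -Strain + Temp  [with Strain=6, Temp=-22]  = -28; Fatigue = 3*Load - 2*Wear + 6  [with Load=4, Wear=-28]  = 74; Life = min(Wear, Fatigue) + 4  [with Wear=-28, Fatigue=74]  = -24.
Change = 0 − (-24) = 24.

24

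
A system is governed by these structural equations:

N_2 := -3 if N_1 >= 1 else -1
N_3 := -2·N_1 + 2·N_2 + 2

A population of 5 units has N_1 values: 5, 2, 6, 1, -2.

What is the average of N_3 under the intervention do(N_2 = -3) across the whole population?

-8.8

The intervention sets N_2=-3 in all 5 units regardless of N_1. Recomputing N_3 per unit gives -14, -8, -16, -6, 0; average -8.8.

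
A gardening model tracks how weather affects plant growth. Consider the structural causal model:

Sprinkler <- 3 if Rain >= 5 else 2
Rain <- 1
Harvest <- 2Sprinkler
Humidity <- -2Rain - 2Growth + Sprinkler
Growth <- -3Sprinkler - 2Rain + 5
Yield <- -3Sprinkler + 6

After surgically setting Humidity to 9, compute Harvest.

4

Under do(Humidity=9), the mechanism Humidity <- -2Rain - 2Growth + Sprinkler is discarded; Humidity is fixed at 9.
Since Harvest is not a descendant of the intervened variable, it is unaffected.
Sprinkler = 3 if Rain >= 5 else 2  [with Rain=1]  = 2
Harvest = 2Sprinkler  [with Sprinkler=2]  = 4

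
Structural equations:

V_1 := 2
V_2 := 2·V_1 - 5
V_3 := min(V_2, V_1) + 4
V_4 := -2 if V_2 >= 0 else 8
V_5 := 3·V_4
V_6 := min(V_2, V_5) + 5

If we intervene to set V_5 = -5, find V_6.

The intervention breaks the incoming arrows to V_5: V_5 := 3·V_4 no longer applies, and V_5 = -5.
V_2 = 2·V_1 - 5  [with V_1=2]  = -1
V_6 = min(V_2, V_5) + 5  [with V_2=-1, V_5=-5]  = 0

0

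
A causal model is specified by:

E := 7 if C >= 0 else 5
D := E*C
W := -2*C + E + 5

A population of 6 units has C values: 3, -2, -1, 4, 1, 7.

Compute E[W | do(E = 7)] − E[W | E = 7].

do(E=7) breaks E's dependence on C. With E=7 fixed, W across the units is 6, 16, 14, 4, 10, -2, mean 8.
Observing E=7 restricts to units where E's equation naturally yields 7: C ∈ {3, 4, 1, 7}. In that subpopulation W = 6, 4, 10, -2, mean 4.5.
Difference = 8 − 4.5 = 3.5.

3.5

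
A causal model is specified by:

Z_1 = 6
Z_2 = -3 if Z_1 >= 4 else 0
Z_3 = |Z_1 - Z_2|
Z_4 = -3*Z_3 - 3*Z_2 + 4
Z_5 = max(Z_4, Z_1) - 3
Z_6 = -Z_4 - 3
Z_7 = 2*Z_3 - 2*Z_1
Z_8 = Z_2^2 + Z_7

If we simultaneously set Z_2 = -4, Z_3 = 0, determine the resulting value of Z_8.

The joint intervention fixes Z_2 = -4, Z_3 = 0, removing each variable's own equation.
Z_7 = 2*Z_3 - 2*Z_1  [with Z_3=0, Z_1=6]  = -12
Z_8 = Z_2^2 + Z_7  [with Z_2=-4, Z_7=-12]  = 4

4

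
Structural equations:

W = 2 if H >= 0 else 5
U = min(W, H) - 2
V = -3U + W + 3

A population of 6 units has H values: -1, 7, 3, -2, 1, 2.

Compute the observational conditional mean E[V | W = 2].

5.75

Conditioning on W=2 selects the 4 unit(s) with H ∈ {7, 3, 1, 2}. Their V values: 5, 5, 8, 5. Mean = 5.75.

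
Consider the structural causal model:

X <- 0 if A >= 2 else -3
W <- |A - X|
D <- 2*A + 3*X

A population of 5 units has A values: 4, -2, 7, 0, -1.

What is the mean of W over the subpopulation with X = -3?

2

Observing X=-3 restricts to units where X's equation naturally yields -3: A ∈ {-2, 0, -1}. In that subpopulation W = 1, 3, 2, mean 2.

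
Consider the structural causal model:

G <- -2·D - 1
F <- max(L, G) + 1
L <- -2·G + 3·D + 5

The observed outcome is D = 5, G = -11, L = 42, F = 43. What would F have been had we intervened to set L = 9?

The intervention breaks the incoming arrows to L: L <- -2·G + 3·D + 5 no longer applies, and L = 9.
G = -2·D - 1  [with D=5]  = -11
F = max(L, G) + 1  [with L=9, G=-11]  = 10

10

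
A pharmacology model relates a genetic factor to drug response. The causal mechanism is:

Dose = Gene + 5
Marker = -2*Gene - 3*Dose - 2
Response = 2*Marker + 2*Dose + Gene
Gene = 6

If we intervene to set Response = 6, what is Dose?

The intervention breaks the incoming arrows to Response: Response = 2*Marker + 2*Dose + Gene no longer applies, and Response = 6.
Since Dose is not a descendant of the intervened variable, it is unaffected.
Dose = Gene + 5  [with Gene=6]  = 11

11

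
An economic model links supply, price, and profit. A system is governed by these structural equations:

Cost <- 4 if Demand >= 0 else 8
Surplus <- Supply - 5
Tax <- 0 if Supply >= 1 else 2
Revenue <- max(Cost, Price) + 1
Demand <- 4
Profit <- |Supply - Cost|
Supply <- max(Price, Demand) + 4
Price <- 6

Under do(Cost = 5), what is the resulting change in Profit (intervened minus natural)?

-1

The intervention breaks the incoming arrows to Cost: Cost <- 4 if Demand >= 0 else 8 no longer applies, and Cost = 5.
Supply = max(Price, Demand) + 4  [with Price=6, Demand=4]  = 10
Profit = |Supply - Cost|  [with Supply=10, Cost=5]  = 5
Without intervention: Supply = max(Price, Demand) + 4  [with Price=6, Demand=4]  = 10; Cost = 4 if Demand >= 0 else 8  [with Demand=4]  = 4; Profit = |Supply - Cost|  [with Supply=10, Cost=4]  = 6.
Change = 5 − 6 = -1.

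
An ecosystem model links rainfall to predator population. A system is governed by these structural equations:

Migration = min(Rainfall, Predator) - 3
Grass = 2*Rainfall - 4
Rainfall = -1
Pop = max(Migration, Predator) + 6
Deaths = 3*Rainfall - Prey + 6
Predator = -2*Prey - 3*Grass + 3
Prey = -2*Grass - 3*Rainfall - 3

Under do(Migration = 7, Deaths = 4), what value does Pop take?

Setting Migration = 7, Deaths = 4 by intervention discards those variables' equations.
Grass = 2*Rainfall - 4  [with Rainfall=-1]  = -6
Prey = -2*Grass - 3*Rainfall - 3  [with Grass=-6, Rainfall=-1]  = 12
Predator = -2*Prey - 3*Grass + 3  [with Prey=12, Grass=-6]  = -3
Pop = max(Migration, Predator) + 6  [with Migration=7, Predator=-3]  = 13

13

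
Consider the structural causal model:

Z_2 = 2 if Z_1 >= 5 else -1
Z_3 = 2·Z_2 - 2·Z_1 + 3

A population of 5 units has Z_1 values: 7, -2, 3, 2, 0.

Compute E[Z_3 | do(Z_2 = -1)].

The intervention sets Z_2=-1 in all 5 units regardless of Z_1. Recomputing Z_3 per unit gives -13, 5, -5, -3, 1; average -3.

-3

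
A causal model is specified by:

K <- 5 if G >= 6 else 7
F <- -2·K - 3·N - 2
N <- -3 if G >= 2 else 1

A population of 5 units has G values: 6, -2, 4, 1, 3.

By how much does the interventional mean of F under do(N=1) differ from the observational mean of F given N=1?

Every unit gets N=1 under the intervention. F values become -15, -19, -19, -19, -19; E[F|do(N=1)] = -18.2.
Conditioning on N=1 selects the 2 unit(s) with G ∈ {-2, 1}. Their F values: -19, -19. Mean = -19.
Difference = -18.2 − (-19) = 0.8.

0.8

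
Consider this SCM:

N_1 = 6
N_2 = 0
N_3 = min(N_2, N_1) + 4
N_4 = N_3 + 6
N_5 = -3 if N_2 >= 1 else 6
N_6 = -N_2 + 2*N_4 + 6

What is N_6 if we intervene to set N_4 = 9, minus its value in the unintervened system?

-2

Under do(N_4=9), the mechanism N_4 = N_3 + 6 is discarded; N_4 is fixed at 9.
N_6 = -N_2 + 2*N_4 + 6  [with N_2=0, N_4=9]  = 24
Without intervention: N_3 = min(N_2, N_1) + 4  [with N_2=0, N_1=6]  = 4; N_4 = N_3 + 6  [with N_3=4]  = 10; N_6 = -N_2 + 2*N_4 + 6  [with N_2=0, N_4=10]  = 26.
Change = 24 − 26 = -2.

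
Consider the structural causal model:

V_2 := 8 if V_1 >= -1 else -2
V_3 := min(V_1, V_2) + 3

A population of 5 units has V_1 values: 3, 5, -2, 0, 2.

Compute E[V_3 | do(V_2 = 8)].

Under do(V_2=8), V_2's equation is replaced by V_2=8 for every unit. Per-unit V_3: 6, 8, 1, 3, 5. Mean = 4.6.

4.6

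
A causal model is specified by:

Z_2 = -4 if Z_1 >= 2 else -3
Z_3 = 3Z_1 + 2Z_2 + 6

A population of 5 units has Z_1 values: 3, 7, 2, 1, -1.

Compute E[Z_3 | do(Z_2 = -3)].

do(Z_2=-3) breaks Z_2's dependence on Z_1. With Z_2=-3 fixed, Z_3 across the units is 9, 21, 6, 3, -3, mean 7.2.

7.2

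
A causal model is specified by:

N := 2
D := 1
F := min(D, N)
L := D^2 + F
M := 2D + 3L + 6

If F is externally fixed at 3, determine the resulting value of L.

The intervention breaks the incoming arrows to F: F := min(D, N) no longer applies, and F = 3.
L = D^2 + F  [with D=1, F=3]  = 4

4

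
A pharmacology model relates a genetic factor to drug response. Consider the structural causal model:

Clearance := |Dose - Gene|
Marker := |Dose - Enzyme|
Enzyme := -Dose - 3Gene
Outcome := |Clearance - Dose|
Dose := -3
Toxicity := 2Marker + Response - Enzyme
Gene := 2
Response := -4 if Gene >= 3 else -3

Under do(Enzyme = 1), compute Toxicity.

4

The intervention breaks the incoming arrows to Enzyme: Enzyme := -Dose - 3Gene no longer applies, and Enzyme = 1.
Marker = |Dose - Enzyme|  [with Dose=-3, Enzyme=1]  = 4
Response = -4 if Gene >= 3 else -3  [with Gene=2]  = -3
Toxicity = 2Marker + Response - Enzyme  [with Marker=4, Response=-3, Enzyme=1]  = 4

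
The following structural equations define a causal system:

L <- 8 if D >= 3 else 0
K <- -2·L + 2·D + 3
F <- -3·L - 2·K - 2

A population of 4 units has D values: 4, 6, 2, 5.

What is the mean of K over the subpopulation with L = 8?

-3

E[K|L=8] averages over only the 3 units with L=8 (D = 4, 6, 5): K = -5, -1, -3, mean -3.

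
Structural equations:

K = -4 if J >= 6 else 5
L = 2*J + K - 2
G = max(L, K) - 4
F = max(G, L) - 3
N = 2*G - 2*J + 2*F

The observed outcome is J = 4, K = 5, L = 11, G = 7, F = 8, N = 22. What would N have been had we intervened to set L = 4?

The intervention breaks the incoming arrows to L: L = 2*J + K - 2 no longer applies, and L = 4.
K = -4 if J >= 6 else 5  [with J=4]  = 5
G = max(L, K) - 4  [with L=4, K=5]  = 1
F = max(G, L) - 3  [with G=1, L=4]  = 1
N = 2*G - 2*J + 2*F  [with G=1, J=4, F=1]  = -4

-4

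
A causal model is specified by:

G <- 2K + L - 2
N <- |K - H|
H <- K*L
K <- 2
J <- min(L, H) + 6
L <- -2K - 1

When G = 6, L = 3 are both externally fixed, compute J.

The joint intervention fixes G = 6, L = 3, removing each variable's own equation.
H = K*L  [with K=2, L=3]  = 6
J = min(L, H) + 6  [with L=3, H=6]  = 9

9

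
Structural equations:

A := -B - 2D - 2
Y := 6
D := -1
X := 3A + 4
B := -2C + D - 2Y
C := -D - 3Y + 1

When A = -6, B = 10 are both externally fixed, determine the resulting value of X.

-14

Setting A = -6, B = 10 by intervention discards those variables' equations.
X = 3A + 4  [with A=-6]  = -14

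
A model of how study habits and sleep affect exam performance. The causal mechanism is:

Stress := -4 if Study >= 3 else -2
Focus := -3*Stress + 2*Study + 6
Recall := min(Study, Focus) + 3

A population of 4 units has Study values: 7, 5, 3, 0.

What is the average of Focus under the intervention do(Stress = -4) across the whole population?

25.5

do(Stress=-4) breaks Stress's dependence on Study. With Stress=-4 fixed, Focus across the units is 32, 28, 24, 18, mean 25.5.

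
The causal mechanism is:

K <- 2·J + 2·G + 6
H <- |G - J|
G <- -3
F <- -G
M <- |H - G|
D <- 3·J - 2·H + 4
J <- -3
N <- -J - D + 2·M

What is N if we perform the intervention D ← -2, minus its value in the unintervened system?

do(D=-2) replaces the equation D <- 3·J - 2·H + 4 with the constant D = -2.
H = |G - J|  [with G=-3, J=-3]  = 0
M = |H - G|  [with H=0, G=-3]  = 3
N = -J - D + 2·M  [with J=-3, D=-2, M=3]  = 11
Without intervention: H = |G - J|  [with G=-3, J=-3]  = 0; M = |H - G|  [with H=0, G=-3]  = 3; D = 3·J - 2·H + 4  [with J=-3, H=0]  = -5; N = -J - D + 2·M  [with J=-3, D=-5, M=3]  = 14.
Change = 11 − 14 = -3.

-3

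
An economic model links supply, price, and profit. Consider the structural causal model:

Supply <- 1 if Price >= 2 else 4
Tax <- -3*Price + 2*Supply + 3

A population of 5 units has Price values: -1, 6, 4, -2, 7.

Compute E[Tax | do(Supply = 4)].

2.6

Under do(Supply=4), Supply's equation is replaced by Supply=4 for every unit. Per-unit Tax: 14, -7, -1, 17, -10. Mean = 2.6.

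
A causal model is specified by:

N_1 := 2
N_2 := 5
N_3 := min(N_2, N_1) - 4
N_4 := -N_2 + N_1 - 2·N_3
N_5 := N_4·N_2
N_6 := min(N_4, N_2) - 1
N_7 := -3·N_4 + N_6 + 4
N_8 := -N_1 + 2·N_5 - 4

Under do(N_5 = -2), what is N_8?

do(N_5=-2) replaces the equation N_5 := N_4·N_2 with the constant N_5 = -2.
N_8 = -N_1 + 2·N_5 - 4  [with N_1=2, N_5=-2]  = -10

-10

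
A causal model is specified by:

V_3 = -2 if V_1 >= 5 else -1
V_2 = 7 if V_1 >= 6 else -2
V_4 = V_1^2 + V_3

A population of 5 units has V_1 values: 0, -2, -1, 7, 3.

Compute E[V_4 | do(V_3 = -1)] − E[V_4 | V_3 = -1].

9.1

Every unit gets V_3=-1 under the intervention. V_4 values become -1, 3, 0, 48, 8; E[V_4|do(V_3=-1)] = 11.6.
E[V_4|V_3=-1] averages over only the 4 units with V_3=-1 (V_1 = 0, -2, -1, 3): V_4 = -1, 3, 0, 8, mean 2.5.
Difference = 11.6 − 2.5 = 9.1.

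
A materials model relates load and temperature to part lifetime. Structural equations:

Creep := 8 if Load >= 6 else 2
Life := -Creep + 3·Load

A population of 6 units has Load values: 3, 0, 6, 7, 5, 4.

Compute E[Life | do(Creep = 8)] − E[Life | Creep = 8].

-7

The intervention sets Creep=8 in all 6 units regardless of Load. Recomputing Life per unit gives 1, -8, 10, 13, 7, 4; average 4.5.
Observing Creep=8 restricts to units where Creep's equation naturally yields 8: Load ∈ {6, 7}. In that subpopulation Life = 10, 13, mean 11.5.
Difference = 4.5 − 11.5 = -7.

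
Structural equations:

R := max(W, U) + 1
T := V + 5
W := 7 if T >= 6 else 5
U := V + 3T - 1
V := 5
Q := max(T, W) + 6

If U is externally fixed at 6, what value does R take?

Intervening sets U = 6 and removes its equation (U := V + 3T - 1).
T = V + 5  [with V=5]  = 10
W = 7 if T >= 6 else 5  [with T=10]  = 7
R = max(W, U) + 1  [with W=7, U=6]  = 8

8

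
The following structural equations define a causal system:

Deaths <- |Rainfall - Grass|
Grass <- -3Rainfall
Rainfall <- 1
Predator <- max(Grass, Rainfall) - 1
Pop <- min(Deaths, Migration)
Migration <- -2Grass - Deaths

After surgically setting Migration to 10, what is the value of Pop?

The intervention breaks the incoming arrows to Migration: Migration <- -2Grass - Deaths no longer applies, and Migration = 10.
Grass = -3Rainfall  [with Rainfall=1]  = -3
Deaths = |Rainfall - Grass|  [with Rainfall=1, Grass=-3]  = 4
Pop = min(Deaths, Migration)  [with Deaths=4, Migration=10]  = 4

4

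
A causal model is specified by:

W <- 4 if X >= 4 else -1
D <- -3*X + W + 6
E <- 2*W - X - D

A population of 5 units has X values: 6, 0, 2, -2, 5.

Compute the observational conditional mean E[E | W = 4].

Conditioning on W=4 selects the 2 unit(s) with X ∈ {6, 5}. Their E values: 10, 8. Mean = 9.

9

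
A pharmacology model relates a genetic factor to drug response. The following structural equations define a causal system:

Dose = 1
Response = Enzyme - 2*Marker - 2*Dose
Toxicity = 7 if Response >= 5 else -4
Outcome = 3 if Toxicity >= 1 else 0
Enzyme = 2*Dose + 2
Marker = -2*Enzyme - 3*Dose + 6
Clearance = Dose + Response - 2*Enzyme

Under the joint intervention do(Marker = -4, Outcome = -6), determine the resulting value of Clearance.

Under do(Marker = -4, Outcome = -6), each intervened variable's structural equation is replaced by its fixed value.
Enzyme = 2*Dose + 2  [with Dose=1]  = 4
Response = Enzyme - 2*Marker - 2*Dose  [with Enzyme=4, Marker=-4, Dose=1]  = 10
Clearance = Dose + Response - 2*Enzyme  [with Dose=1, Response=10, Enzyme=4]  = 3

3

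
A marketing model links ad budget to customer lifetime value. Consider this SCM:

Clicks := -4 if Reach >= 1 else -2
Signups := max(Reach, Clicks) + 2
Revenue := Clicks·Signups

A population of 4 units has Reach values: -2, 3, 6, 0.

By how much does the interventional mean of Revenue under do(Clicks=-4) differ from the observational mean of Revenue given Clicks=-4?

11

Under do(Clicks=-4), Clicks's equation is replaced by Clicks=-4 for every unit. Per-unit Revenue: 0, -20, -32, -8. Mean = -15.
Conditioning on Clicks=-4 selects the 2 unit(s) with Reach ∈ {3, 6}. Their Revenue values: -20, -32. Mean = -26.
Difference = -15 − (-26) = 11.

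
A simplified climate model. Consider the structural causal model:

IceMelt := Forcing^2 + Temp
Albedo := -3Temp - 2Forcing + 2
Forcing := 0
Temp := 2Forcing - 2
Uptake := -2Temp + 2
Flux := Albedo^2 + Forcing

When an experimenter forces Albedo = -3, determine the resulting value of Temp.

-2

The intervention breaks the incoming arrows to Albedo: Albedo := -3Temp - 2Forcing + 2 no longer applies, and Albedo = -3.
Since Temp is not a descendant of the intervened variable, it is unaffected.
Temp = 2Forcing - 2  [with Forcing=0]  = -2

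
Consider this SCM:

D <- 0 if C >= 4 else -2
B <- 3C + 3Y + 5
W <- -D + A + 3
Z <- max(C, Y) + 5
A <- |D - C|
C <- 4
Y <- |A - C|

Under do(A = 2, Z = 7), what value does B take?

Under do(A = 2, Z = 7), each intervened variable's structural equation is replaced by its fixed value.
Y = |A - C|  [with A=2, C=4]  = 2
B = 3C + 3Y + 5  [with C=4, Y=2]  = 23

23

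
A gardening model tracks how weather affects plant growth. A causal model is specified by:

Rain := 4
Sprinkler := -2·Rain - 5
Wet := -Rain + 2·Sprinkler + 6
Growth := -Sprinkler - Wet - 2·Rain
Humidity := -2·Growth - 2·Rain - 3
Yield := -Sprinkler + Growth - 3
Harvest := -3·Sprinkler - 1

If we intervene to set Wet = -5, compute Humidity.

do(Wet=-5) replaces the equation Wet := -Rain + 2·Sprinkler + 6 with the constant Wet = -5.
Sprinkler = -2·Rain - 5  [with Rain=4]  = -13
Growth = -Sprinkler - Wet - 2·Rain  [with Sprinkler=-13, Wet=-5, Rain=4]  = 10
Humidity = -2·Growth - 2·Rain - 3  [with Growth=10, Rain=4]  = -31

-31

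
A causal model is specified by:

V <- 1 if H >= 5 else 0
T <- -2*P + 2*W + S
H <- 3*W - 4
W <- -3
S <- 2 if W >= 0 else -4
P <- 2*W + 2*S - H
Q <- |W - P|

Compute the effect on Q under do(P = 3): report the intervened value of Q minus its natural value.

The intervention breaks the incoming arrows to P: P <- 2*W + 2*S - H no longer applies, and P = 3.
Q = |W - P|  [with W=-3, P=3]  = 6
Without intervention: H = 3*W - 4  [with W=-3]  = -13; S = 2 if W >= 0 else -4  [with W=-3]  = -4; P = 2*W + 2*S - H  [with W=-3, S=-4, H=-13]  = -1; Q = |W - P|  [with W=-3, P=-1]  = 2.
Change = 6 − 2 = 4.

4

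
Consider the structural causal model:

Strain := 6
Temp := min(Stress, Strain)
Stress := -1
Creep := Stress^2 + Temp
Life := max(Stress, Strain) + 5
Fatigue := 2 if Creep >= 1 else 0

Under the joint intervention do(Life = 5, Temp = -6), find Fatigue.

0

Under do(Life = 5, Temp = -6), each intervened variable's structural equation is replaced by its fixed value.
Creep = Stress^2 + Temp  [with Stress=-1, Temp=-6]  = -5
Fatigue = 2 if Creep >= 1 else 0  [with Creep=-5]  = 0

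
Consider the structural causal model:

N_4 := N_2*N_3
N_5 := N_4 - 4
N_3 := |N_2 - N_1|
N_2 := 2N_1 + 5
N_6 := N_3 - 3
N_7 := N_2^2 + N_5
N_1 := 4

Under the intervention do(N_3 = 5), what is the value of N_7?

The intervention breaks the incoming arrows to N_3: N_3 := |N_2 - N_1| no longer applies, and N_3 = 5.
N_2 = 2N_1 + 5  [with N_1=4]  = 13
N_4 = N_2*N_3  [with N_2=13, N_3=5]  = 65
N_5 = N_4 - 4  [with N_4=65]  = 61
N_7 = N_2^2 + N_5  [with N_2=13, N_5=61]  = 230

230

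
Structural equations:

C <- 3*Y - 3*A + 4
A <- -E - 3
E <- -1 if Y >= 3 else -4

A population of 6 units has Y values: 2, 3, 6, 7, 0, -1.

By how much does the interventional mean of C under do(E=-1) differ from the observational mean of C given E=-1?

-7.5

Every unit gets E=-1 under the intervention. C values become 16, 19, 28, 31, 10, 7; E[C|do(E=-1)] = 18.5.
E[C|E=-1] averages over only the 3 units with E=-1 (Y = 3, 6, 7): C = 19, 28, 31, mean 26.
Difference = 18.5 − 26 = -7.5.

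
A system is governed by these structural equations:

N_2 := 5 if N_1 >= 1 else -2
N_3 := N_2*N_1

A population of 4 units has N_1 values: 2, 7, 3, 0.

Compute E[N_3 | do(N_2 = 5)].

The intervention sets N_2=5 in all 4 units regardless of N_1. Recomputing N_3 per unit gives 10, 35, 15, 0; average 15.

15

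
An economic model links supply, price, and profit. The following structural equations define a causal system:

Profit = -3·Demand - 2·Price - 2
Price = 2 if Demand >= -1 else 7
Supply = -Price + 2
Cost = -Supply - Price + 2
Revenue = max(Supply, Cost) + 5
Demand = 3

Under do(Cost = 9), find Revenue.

Intervening sets Cost = 9 and removes its equation (Cost = -Supply - Price + 2).
Price = 2 if Demand >= -1 else 7  [with Demand=3]  = 2
Supply = -Price + 2  [with Price=2]  = 0
Revenue = max(Supply, Cost) + 5  [with Supply=0, Cost=9]  = 14

14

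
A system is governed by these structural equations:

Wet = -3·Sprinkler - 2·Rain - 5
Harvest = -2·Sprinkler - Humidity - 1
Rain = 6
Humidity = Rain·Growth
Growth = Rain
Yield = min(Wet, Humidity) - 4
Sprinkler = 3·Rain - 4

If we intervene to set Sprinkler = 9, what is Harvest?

Under do(Sprinkler=9), the mechanism Sprinkler = 3·Rain - 4 is discarded; Sprinkler is fixed at 9.
Growth = Rain  [with Rain=6]  = 6
Humidity = Rain·Growth  [with Rain=6, Growth=6]  = 36
Harvest = -2·Sprinkler - Humidity - 1  [with Sprinkler=9, Humidity=36]  = -55

-55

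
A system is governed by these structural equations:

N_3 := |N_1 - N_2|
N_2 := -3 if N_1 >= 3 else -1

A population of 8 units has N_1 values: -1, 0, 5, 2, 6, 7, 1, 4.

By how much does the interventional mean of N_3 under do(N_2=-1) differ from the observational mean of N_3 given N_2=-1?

2.5

The intervention sets N_2=-1 in all 8 units regardless of N_1. Recomputing N_3 per unit gives 0, 1, 6, 3, 7, 8, 2, 5; average 4.
Observing N_2=-1 restricts to units where N_2's equation naturally yields -1: N_1 ∈ {-1, 0, 2, 1}. In that subpopulation N_3 = 0, 1, 3, 2, mean 1.5.
Difference = 4 − 1.5 = 2.5.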